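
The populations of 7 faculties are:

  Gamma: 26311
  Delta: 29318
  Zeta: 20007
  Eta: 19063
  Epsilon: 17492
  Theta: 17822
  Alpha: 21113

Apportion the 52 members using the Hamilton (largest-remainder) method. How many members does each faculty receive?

Gamma=9; Delta=10; Zeta=7; Eta=7; Epsilon=6; Theta=6; Alpha=7

The standard divisor is 151126/52 ≈ 2906.269.
Standard quotas: Gamma 9.0532, Delta 10.0878, Zeta 6.8841, Eta 6.5593, Epsilon 6.0187, Theta 6.1323, Alpha 7.2646.
Lower quotas: Gamma 9, Delta 10, Zeta 6, Eta 6, Epsilon 6, Theta 6, Alpha 7 (sum 50, leaving 2 seats).
Remainders in descending order: Zeta 0.8841, Eta 0.5593, Alpha 0.2646, Theta 0.1323, Delta 0.0878, Gamma 0.0532, Epsilon 0.0187.
Largest remainders: Zeta, Eta receive the extra seats.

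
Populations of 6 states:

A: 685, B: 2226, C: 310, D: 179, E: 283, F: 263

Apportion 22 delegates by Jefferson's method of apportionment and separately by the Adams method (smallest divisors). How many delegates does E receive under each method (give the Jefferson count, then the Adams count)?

Jefferson: A 4, B 14, C 1, D 1, E 1, F 1.
Adams: A 4, B 11, C 2, D 1, E 2, F 2.
E gets 1 under Jefferson and 2 under Adams.

1 and 2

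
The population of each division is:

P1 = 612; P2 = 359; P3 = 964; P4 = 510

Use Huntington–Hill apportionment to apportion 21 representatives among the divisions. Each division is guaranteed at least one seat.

P1 5, P2 3, P3 8, P4 5

With divisor 114: modified quotas P1 5.368, P2 3.149, P3 8.456, P4 4.474.
Geometric-mean thresholds: P1 √(5·6)=5.477, P2 √(3·4)=3.464, P3 √(8·9)=8.485, P4 √(4·5)=4.472.
Each quota rounded against its threshold gives P1 5, P2 3, P3 8, P4 5 (total 21).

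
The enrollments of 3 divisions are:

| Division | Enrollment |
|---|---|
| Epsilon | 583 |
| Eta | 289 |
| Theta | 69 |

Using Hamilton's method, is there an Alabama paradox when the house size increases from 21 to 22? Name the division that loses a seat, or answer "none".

Theta

At 21 seats: Epsilon 13, Eta 6, Theta 2.
At 22 seats: Epsilon 14, Eta 7, Theta 1.
Theta drops from 2 to 1.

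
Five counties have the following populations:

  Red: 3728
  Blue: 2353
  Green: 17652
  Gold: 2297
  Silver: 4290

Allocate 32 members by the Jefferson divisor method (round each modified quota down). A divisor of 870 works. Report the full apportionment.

With modified divisor 870: modified quotas Red 4.285, Blue 2.705, Green 20.290, Gold 2.640, Silver 4.931.
Rounding down: Red 4, Blue 2, Green 20, Gold 2, Silver 4 (total 32).

Red: 4, Blue: 2, Green: 20, Gold: 2, Silver: 4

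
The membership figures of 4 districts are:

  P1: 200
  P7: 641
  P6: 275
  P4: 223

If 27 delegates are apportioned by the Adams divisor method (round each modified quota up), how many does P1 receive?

4

Standard divisor 1339/27 ≈ 49.593; standard quotas: P1 4.033, P7 12.925, P6 5.545, P4 4.497.
Rounding up gives 5, 13, 6, 5 = 29 seats, so the divisor must be adjusted.
With modified divisor 54: modified quotas P1 3.704, P7 11.870, P6 5.093, P4 4.130.
Rounding up: P1 4, P7 12, P6 6, P4 5 (total 27).
P1 receives 4.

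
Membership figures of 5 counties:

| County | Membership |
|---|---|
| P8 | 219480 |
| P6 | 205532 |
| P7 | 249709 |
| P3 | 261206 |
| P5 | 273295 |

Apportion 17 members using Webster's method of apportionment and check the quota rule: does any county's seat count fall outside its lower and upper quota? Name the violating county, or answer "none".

none

Standard quotas: P8 3.086, P6 2.889, P7 3.511, P3 3.672, P5 3.842.
Webster allocation: P8 3, P6 3, P7 3, P3 4, P5 4.
Every allocation lies between the lower and upper quota.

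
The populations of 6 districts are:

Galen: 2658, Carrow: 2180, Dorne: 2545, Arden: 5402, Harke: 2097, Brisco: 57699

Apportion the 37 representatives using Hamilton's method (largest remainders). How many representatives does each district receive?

Galen 1, Carrow 1, Dorne 1, Arden 3, Harke 1, Brisco 30

Total 72581; standard divisor 72581/37 ≈ 1961.649.
Standard quotas: Galen 1.3550, Carrow 1.1113, Dorne 1.2974, Arden 2.7538, Harke 1.0690, Brisco 29.4135.
Lower quotas: Galen 1, Carrow 1, Dorne 1, Arden 2, Harke 1, Brisco 29 (sum 35, leaving 2 seats).
Remainders in descending order: Arden 0.7538, Brisco 0.4135, Galen 0.3550, Dorne 0.2974, Carrow 0.1113, Harke 0.0690.
The surplus seats go to Arden, Brisco.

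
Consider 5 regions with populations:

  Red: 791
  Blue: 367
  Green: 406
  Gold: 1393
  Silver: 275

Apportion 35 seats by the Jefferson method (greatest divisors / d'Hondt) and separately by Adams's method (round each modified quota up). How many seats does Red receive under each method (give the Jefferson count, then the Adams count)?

Jefferson: Red 9, Blue 4, Green 4, Gold 15, Silver 3.
Adams: Red 8, Blue 4, Green 5, Gold 15, Silver 3.
Red gets 9 under Jefferson and 8 under Adams.

9 and 8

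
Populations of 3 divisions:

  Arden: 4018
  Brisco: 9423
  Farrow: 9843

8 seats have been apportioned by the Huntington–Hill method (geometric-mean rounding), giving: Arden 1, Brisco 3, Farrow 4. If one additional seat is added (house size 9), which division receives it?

Priority for the next seat is population ÷ (√(s·(s+1))).
Priorities: Arden 2841.155, Brisco 2720.186, Farrow 2200.962.
Highest priority: Arden.

Arden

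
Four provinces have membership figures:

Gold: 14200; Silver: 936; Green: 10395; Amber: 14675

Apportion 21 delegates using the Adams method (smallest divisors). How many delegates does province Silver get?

1

Standard divisor 40206/21 ≈ 1914.571; standard quotas: Gold 7.417, Silver 0.489, Green 5.429, Amber 7.665.
Rounding up gives 8, 1, 6, 8 = 23 seats, so the divisor must be adjusted.
With modified divisor 2090: modified quotas Gold 6.794, Silver 0.448, Green 4.974, Amber 7.022.
Rounding up: Gold 7, Silver 1, Green 5, Amber 8 (total 21).
Silver receives 1.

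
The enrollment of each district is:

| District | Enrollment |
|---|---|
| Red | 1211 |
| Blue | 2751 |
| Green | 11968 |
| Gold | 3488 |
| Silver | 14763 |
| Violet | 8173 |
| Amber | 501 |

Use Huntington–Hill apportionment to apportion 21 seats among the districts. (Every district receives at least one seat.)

Red=1; Blue=1; Green=5; Gold=2; Silver=7; Violet=4; Amber=1

With divisor 2232: modified quotas Red 0.543, Blue 1.233, Green 5.362, Gold 1.563, Silver 6.614, Violet 3.662, Amber 0.224.
Geometric-mean thresholds: Red (min 1), Blue √(1·2)=1.414, Green √(5·6)=5.477, Gold √(1·2)=1.414, Silver √(6·7)=6.481, Violet √(3·4)=3.464, Amber (min 1).
Each quota rounded against its threshold gives Red 1, Blue 1, Green 5, Gold 2, Silver 7, Violet 4, Amber 1 (total 21).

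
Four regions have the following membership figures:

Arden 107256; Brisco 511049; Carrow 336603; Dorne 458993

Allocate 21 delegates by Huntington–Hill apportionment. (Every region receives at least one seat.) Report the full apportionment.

With divisor 69558: modified quotas Arden 1.542, Brisco 7.347, Carrow 4.839, Dorne 6.599.
Geometric-mean thresholds: Arden √(1·2)=1.414, Brisco √(7·8)=7.483, Carrow √(4·5)=4.472, Dorne √(6·7)=6.481.
Each quota rounded against its threshold gives Arden 2, Brisco 7, Carrow 5, Dorne 7 (total 21).

Arden=2, Brisco=7, Carrow=5, Dorne=7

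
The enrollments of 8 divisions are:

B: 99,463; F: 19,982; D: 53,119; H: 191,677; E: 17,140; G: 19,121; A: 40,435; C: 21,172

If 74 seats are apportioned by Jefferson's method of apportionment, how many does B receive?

Standard divisor 462109/74 ≈ 6244.716; standard quotas: B 15.928, F 3.200, D 8.506, H 30.694, E 2.745, G 3.062, A 6.475, C 3.390.
Rounding down gives 15, 3, 8, 30, 2, 3, 6, 3 = 70 seats, so the divisor must be adjusted.
With modified divisor 5880: modified quotas B 16.915, F 3.398, D 9.034, H 32.598, E 2.915, G 3.252, A 6.877, C 3.601.
Rounding down: B 16, F 3, D 9, H 32, E 2, G 3, A 6, C 3 (total 74).
B receives 16.

16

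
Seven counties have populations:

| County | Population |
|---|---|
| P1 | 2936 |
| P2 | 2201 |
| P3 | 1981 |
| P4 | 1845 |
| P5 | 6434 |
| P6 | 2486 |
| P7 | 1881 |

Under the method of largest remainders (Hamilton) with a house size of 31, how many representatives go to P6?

Standard divisor: 19764 ÷ 31 ≈ 637.548.
Standard quotas: P1 4.6051, P2 3.4523, P3 3.1072, P4 2.8939, P5 10.0918, P6 3.8993, P7 2.9504.
Lower quotas: P1 4, P2 3, P3 3, P4 2, P5 10, P6 3, P7 2 (sum 27, leaving 4 seats).
Remainders in descending order: P7 0.9504, P6 0.8993, P4 0.8939, P1 0.6051, P2 0.4523, P3 0.1072, P5 0.0918.
The surplus seats go to P7, P6, P4, P1.
P6 receives 4.

4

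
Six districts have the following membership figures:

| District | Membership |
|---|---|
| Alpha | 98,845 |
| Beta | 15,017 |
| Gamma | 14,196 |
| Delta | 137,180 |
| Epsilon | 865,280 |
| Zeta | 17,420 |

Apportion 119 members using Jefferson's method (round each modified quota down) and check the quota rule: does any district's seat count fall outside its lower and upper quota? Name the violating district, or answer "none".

Epsilon

Standard quotas: Alpha 10.247, Beta 1.557, Gamma 1.472, Delta 14.221, Epsilon 89.699, Zeta 1.806.
Jefferson allocation: Alpha 10, Beta 1, Gamma 1, Delta 14, Epsilon 92, Zeta 1.
Epsilon has quota 89.699 (lower 89, upper 90) but receives 92 — outside the quota interval.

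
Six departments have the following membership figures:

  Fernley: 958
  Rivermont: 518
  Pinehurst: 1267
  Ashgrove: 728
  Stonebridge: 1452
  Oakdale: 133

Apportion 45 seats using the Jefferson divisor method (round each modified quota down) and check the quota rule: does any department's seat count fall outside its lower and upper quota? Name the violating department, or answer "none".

none

Standard quotas: Fernley 8.527, Rivermont 4.610, Pinehurst 11.277, Ashgrove 6.479, Stonebridge 12.923, Oakdale 1.184.
Jefferson allocation: Fernley 9, Rivermont 4, Pinehurst 12, Ashgrove 6, Stonebridge 13, Oakdale 1.
Every allocation lies between the lower and upper quota.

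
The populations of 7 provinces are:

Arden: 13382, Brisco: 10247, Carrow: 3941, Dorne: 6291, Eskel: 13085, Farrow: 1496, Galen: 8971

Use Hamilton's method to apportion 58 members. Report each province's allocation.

Arden=14, Brisco=10, Carrow=4, Dorne=6, Eskel=13, Farrow=2, Galen=9

The standard divisor is 57413/58 ≈ 989.879.
Standard quotas: Arden 13.5188, Brisco 10.3518, Carrow 3.9813, Dorne 6.3553, Eskel 13.2188, Farrow 1.5113, Galen 9.0627.
Lower quotas: Arden 13, Brisco 10, Carrow 3, Dorne 6, Eskel 13, Farrow 1, Galen 9 (sum 55, leaving 3 seats).
Remainders in descending order: Carrow 0.9813, Arden 0.5188, Farrow 0.5113, Dorne 0.3553, Brisco 0.3518, Eskel 0.2188, Galen 0.0627.
The surplus seats go to Carrow, Arden, Farrow.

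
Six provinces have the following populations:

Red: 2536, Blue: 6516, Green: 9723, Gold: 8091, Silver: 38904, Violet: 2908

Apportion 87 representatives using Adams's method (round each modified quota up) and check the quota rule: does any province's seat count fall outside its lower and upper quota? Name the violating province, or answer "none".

Standard quotas: Red 3.213, Blue 8.254, Green 12.317, Gold 10.250, Silver 49.283, Violet 3.684.
Adams allocation: Red 4, Blue 9, Green 12, Gold 10, Silver 48, Violet 4.
Silver has quota 49.283 (lower 49, upper 50) but receives 48 — outside the quota interval.

Silver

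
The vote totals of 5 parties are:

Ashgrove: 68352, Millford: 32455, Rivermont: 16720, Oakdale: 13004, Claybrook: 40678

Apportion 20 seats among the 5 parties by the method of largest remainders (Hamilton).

Standard divisor: 171209 ÷ 20 ≈ 8560.45.
Standard quotas: Ashgrove 7.9846, Millford 3.7913, Rivermont 1.9532, Oakdale 1.5191, Claybrook 4.7519.
Lower quotas: Ashgrove 7, Millford 3, Rivermont 1, Oakdale 1, Claybrook 4 (sum 16, leaving 4 seats).
Remainders in descending order: Ashgrove 0.9846, Rivermont 0.9532, Millford 0.7913, Claybrook 0.7519, Oakdale 0.5191.
The surplus seats go to Ashgrove, Rivermont, Millford, Claybrook.

Ashgrove 8, Millford 4, Rivermont 2, Oakdale 1, Claybrook 5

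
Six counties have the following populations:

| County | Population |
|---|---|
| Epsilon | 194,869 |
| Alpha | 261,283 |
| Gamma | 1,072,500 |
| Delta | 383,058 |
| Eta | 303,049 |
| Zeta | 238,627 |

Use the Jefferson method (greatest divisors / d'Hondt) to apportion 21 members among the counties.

Standard divisor 2453386/21 ≈ 116827.905; standard quotas: Epsilon 1.668, Alpha 2.236, Gamma 9.180, Delta 3.279, Eta 2.594, Zeta 2.043.
Rounding down gives 1, 2, 9, 3, 2, 2 = 19 seats, so the divisor must be adjusted.
With modified divisor 99300: modified quotas Epsilon 1.962, Alpha 2.631, Gamma 10.801, Delta 3.858, Eta 3.052, Zeta 2.403.
Rounding down: Epsilon 1, Alpha 2, Gamma 10, Delta 3, Eta 3, Zeta 2 (total 21).

Epsilon 1; Alpha 2; Gamma 10; Delta 3; Eta 3; Zeta 2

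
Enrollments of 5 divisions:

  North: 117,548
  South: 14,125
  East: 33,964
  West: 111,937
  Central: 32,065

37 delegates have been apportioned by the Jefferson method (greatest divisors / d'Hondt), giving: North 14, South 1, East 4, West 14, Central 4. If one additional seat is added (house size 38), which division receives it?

North

Priority for the next seat is population ÷ (current seats + 1).
Priorities: North 7836.533, South 7062.500, East 6792.800, West 7462.467, Central 6413.000.
Highest priority: North.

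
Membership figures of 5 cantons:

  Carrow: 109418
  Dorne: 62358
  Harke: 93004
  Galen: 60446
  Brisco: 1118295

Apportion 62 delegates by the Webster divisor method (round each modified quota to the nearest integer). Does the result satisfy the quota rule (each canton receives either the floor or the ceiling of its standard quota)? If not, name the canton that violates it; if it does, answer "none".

Standard quotas: Carrow 4.700, Dorne 2.678, Harke 3.995, Galen 2.596, Brisco 48.031.
Webster allocation: Carrow 5, Dorne 3, Harke 4, Galen 3, Brisco 47.
Brisco has quota 48.031 (lower 48, upper 49) but receives 47 — outside the quota interval.

Brisco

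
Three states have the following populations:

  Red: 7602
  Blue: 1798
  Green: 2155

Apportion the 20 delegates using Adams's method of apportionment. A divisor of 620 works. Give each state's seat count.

Red 13, Blue 3, Green 4

With modified divisor 620: modified quotas Red 12.261, Blue 2.900, Green 3.476.
Rounding up: Red 13, Blue 3, Green 4 (total 20).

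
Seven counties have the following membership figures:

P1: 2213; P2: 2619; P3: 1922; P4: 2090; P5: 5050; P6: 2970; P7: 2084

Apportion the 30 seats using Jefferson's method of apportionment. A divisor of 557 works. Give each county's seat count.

With modified divisor 557: modified quotas P1 3.973, P2 4.702, P3 3.451, P4 3.752, P5 9.066, P6 5.332, P7 3.741.
Rounding down: P1 3, P2 4, P3 3, P4 3, P5 9, P6 5, P7 3 (total 30).

P1 3; P2 4; P3 3; P4 3; P5 9; P6 5; P7 3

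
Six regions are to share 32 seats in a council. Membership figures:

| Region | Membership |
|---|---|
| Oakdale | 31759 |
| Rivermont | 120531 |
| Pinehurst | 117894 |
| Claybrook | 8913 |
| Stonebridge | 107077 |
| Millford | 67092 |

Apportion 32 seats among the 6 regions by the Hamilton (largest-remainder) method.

Total 453266; standard divisor 453266/32 ≈ 14164.562.
Standard quotas: Oakdale 2.2421, Rivermont 8.5093, Pinehurst 8.3232, Claybrook 0.6292, Stonebridge 7.5595, Millford 4.7366.
Lower quotas: Oakdale 2, Rivermont 8, Pinehurst 8, Claybrook 0, Stonebridge 7, Millford 4 (sum 29, leaving 3 seats).
Remainders in descending order: Millford 0.7366, Claybrook 0.6292, Stonebridge 0.5595, Rivermont 0.5093, Pinehurst 0.3232, Oakdale 0.2421.
The surplus seats go to Millford, Claybrook, Stonebridge.

Oakdale=2; Rivermont=8; Pinehurst=8; Claybrook=1; Stonebridge=8; Millford=5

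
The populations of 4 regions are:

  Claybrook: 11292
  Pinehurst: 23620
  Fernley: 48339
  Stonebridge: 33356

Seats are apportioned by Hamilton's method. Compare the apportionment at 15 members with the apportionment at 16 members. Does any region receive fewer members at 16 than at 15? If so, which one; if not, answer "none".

At 15 seats: Claybrook 2, Pinehurst 3, Fernley 6, Stonebridge 4.
At 16 seats: Claybrook 1, Pinehurst 3, Fernley 7, Stonebridge 5.
Claybrook drops from 2 to 1.

Claybrook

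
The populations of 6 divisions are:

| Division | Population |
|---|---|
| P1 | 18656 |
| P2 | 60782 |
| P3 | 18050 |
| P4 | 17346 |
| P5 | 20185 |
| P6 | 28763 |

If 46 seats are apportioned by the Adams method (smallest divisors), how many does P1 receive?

5

Standard divisor 163782/46 ≈ 3560.478; standard quotas: P1 5.240, P2 17.071, P3 5.070, P4 4.872, P5 5.669, P6 8.078.
Rounding up gives 6, 18, 6, 5, 6, 9 = 50 seats, so the divisor must be adjusted.
With modified divisor 3770: modified quotas P1 4.949, P2 16.123, P3 4.788, P4 4.601, P5 5.354, P6 7.629.
Rounding up: P1 5, P2 17, P3 5, P4 5, P5 6, P6 8 (total 46).
P1 receives 5.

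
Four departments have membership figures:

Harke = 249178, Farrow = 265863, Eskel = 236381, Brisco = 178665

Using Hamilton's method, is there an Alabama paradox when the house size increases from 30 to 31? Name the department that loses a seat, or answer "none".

none

At 30 seats: Harke 8, Farrow 8, Eskel 8, Brisco 6.
At 31 seats: Harke 8, Farrow 9, Eskel 8, Brisco 6.
No department's allocation decreased.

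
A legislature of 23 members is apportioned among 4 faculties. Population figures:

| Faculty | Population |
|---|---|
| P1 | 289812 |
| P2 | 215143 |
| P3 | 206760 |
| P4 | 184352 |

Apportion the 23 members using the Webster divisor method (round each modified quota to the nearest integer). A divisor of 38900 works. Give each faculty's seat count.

With modified divisor 38900: modified quotas P1 7.450, P2 5.531, P3 5.315, P4 4.739.
Rounding to the nearest integer: P1 7, P2 6, P3 5, P4 5 (total 23).

P1 7, P2 6, P3 5, P4 5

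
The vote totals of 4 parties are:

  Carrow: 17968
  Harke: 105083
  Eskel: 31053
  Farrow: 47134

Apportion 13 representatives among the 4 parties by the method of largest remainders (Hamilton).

Standard divisor: 201238 ÷ 13 ≈ 15479.846.
Standard quotas: Carrow 1.1607, Harke 6.7884, Eskel 2.0060, Farrow 3.0449.
Lower quotas: Carrow 1, Harke 6, Eskel 2, Farrow 3 (sum 12, leaving 1 seat).
Remainders in descending order: Harke 0.7884, Carrow 0.1607, Farrow 0.0449, Eskel 0.0060.
Largest remainder: Harke receives the extra seat.

Carrow=1, Harke=7, Eskel=2, Farrow=3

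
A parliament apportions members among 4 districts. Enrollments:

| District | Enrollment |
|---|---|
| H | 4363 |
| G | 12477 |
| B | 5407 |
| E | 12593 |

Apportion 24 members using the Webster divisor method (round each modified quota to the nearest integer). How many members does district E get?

Standard divisor 34840/24 ≈ 1451.667; standard quotas: H 3.006, G 8.595, B 3.725, E 8.675.
Rounding to the nearest integer gives 3, 9, 4, 9 = 25 seats, so the divisor must be adjusted.
With modified divisor 1475: modified quotas H 2.958, G 8.459, B 3.666, E 8.538.
Rounding to the nearest integer: H 3, G 8, B 4, E 9 (total 24).
E receives 9.

9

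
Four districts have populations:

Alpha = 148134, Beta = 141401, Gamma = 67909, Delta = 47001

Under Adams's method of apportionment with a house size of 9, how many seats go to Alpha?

Standard divisor 404445/9 ≈ 44938.333; standard quotas: Alpha 3.296, Beta 3.147, Gamma 1.511, Delta 1.046.
Rounding up gives 4, 4, 2, 2 = 12 seats, so the divisor must be adjusted.
With modified divisor 58600: modified quotas Alpha 2.528, Beta 2.413, Gamma 1.159, Delta 0.802.
Rounding up: Alpha 3, Beta 3, Gamma 2, Delta 1 (total 9).
Alpha receives 3.

3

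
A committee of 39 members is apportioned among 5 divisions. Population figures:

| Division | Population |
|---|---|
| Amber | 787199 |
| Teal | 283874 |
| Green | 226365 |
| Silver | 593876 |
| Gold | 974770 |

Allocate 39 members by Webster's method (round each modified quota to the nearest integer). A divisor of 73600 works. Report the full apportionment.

Amber: 11, Teal: 4, Green: 3, Silver: 8, Gold: 13

With modified divisor 73600: modified quotas Amber 10.696, Teal 3.857, Green 3.076, Silver 8.069, Gold 13.244.
Rounding to the nearest integer: Amber 11, Teal 4, Green 3, Silver 8, Gold 13 (total 39).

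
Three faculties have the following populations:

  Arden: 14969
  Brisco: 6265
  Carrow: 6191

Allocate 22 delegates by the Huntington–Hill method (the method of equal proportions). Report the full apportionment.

With divisor 1251: modified quotas Arden 11.966, Brisco 5.008, Carrow 4.949.
Geometric-mean thresholds: Arden √(11·12)=11.489, Brisco √(5·6)=5.477, Carrow √(4·5)=4.472.
Each quota rounded against its threshold gives Arden 12, Brisco 5, Carrow 5 (total 22).

Arden=12; Brisco=5; Carrow=5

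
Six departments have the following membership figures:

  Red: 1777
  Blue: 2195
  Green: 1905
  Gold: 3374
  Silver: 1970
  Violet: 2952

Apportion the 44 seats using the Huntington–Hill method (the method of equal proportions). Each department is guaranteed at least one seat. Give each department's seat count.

With divisor 323: modified quotas Red 5.502, Blue 6.796, Green 5.898, Gold 10.446, Silver 6.099, Violet 9.139.
Geometric-mean thresholds: Red √(5·6)=5.477, Blue √(6·7)=6.481, Green √(5·6)=5.477, Gold √(10·11)=10.488, Silver √(6·7)=6.481, Violet √(9·10)=9.487.
Each quota rounded against its threshold gives Red 6, Blue 7, Green 6, Gold 10, Silver 6, Violet 9 (total 44).

Red 6, Blue 7, Green 6, Gold 10, Silver 6, Violet 9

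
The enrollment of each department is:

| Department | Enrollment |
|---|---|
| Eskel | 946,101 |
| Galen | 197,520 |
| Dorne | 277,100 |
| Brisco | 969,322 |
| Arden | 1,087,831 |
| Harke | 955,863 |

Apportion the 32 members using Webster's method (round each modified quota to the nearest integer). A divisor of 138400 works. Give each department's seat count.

With modified divisor 138400: modified quotas Eskel 6.836, Galen 1.427, Dorne 2.002, Brisco 7.004, Arden 7.860, Harke 6.907.
Rounding to the nearest integer: Eskel 7, Galen 1, Dorne 2, Brisco 7, Arden 8, Harke 7 (total 32).

Eskel: 7; Galen: 1; Dorne: 2; Brisco: 7; Arden: 8; Harke: 7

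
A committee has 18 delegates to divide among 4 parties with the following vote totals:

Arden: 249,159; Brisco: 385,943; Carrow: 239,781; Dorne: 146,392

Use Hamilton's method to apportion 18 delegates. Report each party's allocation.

The standard divisor is 1021275/18 ≈ 56737.5.
Standard quotas: Arden 4.3914, Brisco 6.8023, Carrow 4.2261, Dorne 2.5802.
Lower quotas: Arden 4, Brisco 6, Carrow 4, Dorne 2 (sum 16, leaving 2 seats).
Remainders in descending order: Brisco 0.8023, Dorne 0.5802, Arden 0.3914, Carrow 0.2261.
The surplus seats go to Brisco, Dorne.

Arden 4, Brisco 7, Carrow 4, Dorne 3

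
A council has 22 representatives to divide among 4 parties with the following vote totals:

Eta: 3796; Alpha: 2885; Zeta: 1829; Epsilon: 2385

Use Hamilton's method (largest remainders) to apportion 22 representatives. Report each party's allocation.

Eta 7, Alpha 6, Zeta 4, Epsilon 5

Standard divisor: 10895 ÷ 22 ≈ 495.227.
Standard quotas: Eta 7.665, Alpha 5.826, Zeta 3.693, Epsilon 4.816.
Lower quotas: Eta 7, Alpha 5, Zeta 3, Epsilon 4 (sum 19, leaving 3 seats).
Remainders in descending order: Alpha 0.826, Epsilon 0.816, Zeta 0.693, Eta 0.665.
Largest remainders: Alpha, Epsilon, Zeta receive the extra seats.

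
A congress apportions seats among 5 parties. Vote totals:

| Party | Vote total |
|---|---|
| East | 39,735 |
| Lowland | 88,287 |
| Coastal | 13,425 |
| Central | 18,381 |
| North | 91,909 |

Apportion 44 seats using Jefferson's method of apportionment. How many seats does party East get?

7

Standard divisor 251737/44 ≈ 5721.295; standard quotas: East 6.945, Lowland 15.431, Coastal 2.346, Central 3.213, North 16.064.
Rounding down gives 6, 15, 2, 3, 16 = 42 seats, so the divisor must be adjusted.
With modified divisor 5500: modified quotas East 7.225, Lowland 16.052, Coastal 2.441, Central 3.342, North 16.711.
Rounding down: East 7, Lowland 16, Coastal 2, Central 3, North 16 (total 44).
East receives 7.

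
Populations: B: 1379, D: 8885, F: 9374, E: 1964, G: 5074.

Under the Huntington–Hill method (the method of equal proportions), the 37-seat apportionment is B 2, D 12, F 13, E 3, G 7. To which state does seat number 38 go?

Priority for the next seat is population ÷ (√(s·(s+1))).
Priorities: B 562.974, D 711.369, F 694.847, E 566.958, G 678.042.
Highest priority: D.

D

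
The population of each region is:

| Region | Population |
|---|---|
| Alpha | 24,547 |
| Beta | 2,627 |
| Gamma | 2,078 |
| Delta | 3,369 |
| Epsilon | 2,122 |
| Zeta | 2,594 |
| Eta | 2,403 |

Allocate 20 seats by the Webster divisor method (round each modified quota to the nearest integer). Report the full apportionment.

Alpha: 13; Beta: 1; Gamma: 1; Delta: 2; Epsilon: 1; Zeta: 1; Eta: 1

Standard divisor 39740/20 ≈ 1987; standard quotas: Alpha 12.354, Beta 1.322, Gamma 1.046, Delta 1.696, Epsilon 1.068, Zeta 1.305, Eta 1.209.
Rounding to the nearest integer gives 12, 1, 1, 2, 1, 1, 1 = 19 seats, so the divisor must be adjusted.
With modified divisor 1900: modified quotas Alpha 12.919, Beta 1.383, Gamma 1.094, Delta 1.773, Epsilon 1.117, Zeta 1.365, Eta 1.265.
Rounding to the nearest integer: Alpha 13, Beta 1, Gamma 1, Delta 2, Epsilon 1, Zeta 1, Eta 1 (total 20).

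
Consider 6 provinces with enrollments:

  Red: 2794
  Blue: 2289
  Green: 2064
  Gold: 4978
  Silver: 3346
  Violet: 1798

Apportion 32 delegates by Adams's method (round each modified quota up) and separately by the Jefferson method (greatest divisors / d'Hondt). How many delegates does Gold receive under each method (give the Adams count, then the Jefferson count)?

9 and 10

Adams: Red 5, Blue 4, Green 4, Gold 9, Silver 6, Violet 4.
Jefferson: Red 5, Blue 4, Green 4, Gold 10, Silver 6, Violet 3.
Gold gets 9 under Adams and 10 under Jefferson.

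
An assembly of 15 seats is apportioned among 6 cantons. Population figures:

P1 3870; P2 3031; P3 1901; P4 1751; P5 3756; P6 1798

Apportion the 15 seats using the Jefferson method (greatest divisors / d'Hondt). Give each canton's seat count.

P1 4, P2 3, P3 2, P4 1, P5 4, P6 1

Standard divisor 16107/15 ≈ 1073.8; standard quotas: P1 3.604, P2 2.823, P3 1.770, P4 1.631, P5 3.498, P6 1.674.
Rounding down gives 3, 2, 1, 1, 3, 1 = 11 seats, so the divisor must be adjusted.
With modified divisor 920: modified quotas P1 4.207, P2 3.295, P3 2.066, P4 1.903, P5 4.083, P6 1.954.
Rounding down: P1 4, P2 3, P3 2, P4 1, P5 4, P6 1 (total 15).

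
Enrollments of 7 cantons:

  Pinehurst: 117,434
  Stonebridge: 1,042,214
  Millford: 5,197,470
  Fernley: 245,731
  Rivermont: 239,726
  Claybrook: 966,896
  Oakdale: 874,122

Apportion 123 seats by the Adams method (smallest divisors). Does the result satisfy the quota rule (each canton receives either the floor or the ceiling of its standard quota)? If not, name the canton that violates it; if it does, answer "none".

Standard quotas: Pinehurst 1.663, Stonebridge 14.763, Millford 73.620, Fernley 3.481, Rivermont 3.396, Claybrook 13.696, Oakdale 12.382.
Adams allocation: Pinehurst 2, Stonebridge 15, Millford 72, Fernley 4, Rivermont 4, Claybrook 14, Oakdale 12.
Millford has quota 73.620 (lower 73, upper 74) but receives 72 — outside the quota interval.

Millford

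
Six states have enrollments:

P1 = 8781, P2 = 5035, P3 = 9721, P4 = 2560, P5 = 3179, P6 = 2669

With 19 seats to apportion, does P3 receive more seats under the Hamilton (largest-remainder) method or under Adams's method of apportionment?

Hamilton

Hamilton: P1 5, P2 3, P3 6, P4 1, P5 2, P6 2.
Adams: P1 5, P2 3, P3 5, P4 2, P5 2, P6 2.
P3 gets 6 under Hamilton and 5 under Adams.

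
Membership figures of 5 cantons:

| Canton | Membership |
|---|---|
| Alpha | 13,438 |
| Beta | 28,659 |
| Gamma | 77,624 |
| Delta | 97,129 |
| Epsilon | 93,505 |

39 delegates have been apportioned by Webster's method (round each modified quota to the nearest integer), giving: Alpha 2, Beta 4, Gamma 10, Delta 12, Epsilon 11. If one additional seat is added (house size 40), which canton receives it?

Priority for the next seat is population ÷ (current seats + 0.5).
Priorities: Alpha 5375.200, Beta 6368.667, Gamma 7392.762, Delta 7770.320, Epsilon 8130.870.
Highest priority: Epsilon.

Epsilon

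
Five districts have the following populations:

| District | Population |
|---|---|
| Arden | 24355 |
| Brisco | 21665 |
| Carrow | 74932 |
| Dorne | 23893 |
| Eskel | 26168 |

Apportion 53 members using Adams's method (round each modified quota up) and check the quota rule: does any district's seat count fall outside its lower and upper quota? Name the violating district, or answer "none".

Standard quotas: Arden 7.548, Brisco 6.714, Carrow 23.223, Dorne 7.405, Eskel 8.110.
Adams allocation: Arden 8, Brisco 7, Carrow 22, Dorne 8, Eskel 8.
Carrow has quota 23.223 (lower 23, upper 24) but receives 22 — outside the quota interval.

Carrow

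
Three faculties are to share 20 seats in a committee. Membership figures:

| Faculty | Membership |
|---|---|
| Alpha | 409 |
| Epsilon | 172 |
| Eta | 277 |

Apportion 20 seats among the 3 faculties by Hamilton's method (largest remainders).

Standard divisor: 858 ÷ 20 ≈ 42.9.
Standard quotas: Alpha 9.534, Epsilon 4.009, Eta 6.457.
Lower quotas: Alpha 9, Epsilon 4, Eta 6 (sum 19, leaving 1 seat).
Remainders in descending order: Alpha 0.534, Eta 0.457, Epsilon 0.009.
Largest remainder: Alpha receives the extra seat.

Alpha 10, Epsilon 4, Eta 6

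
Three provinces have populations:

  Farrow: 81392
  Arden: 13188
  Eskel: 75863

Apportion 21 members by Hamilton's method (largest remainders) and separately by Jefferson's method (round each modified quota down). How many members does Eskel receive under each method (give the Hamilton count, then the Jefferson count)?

Hamilton: Farrow 10, Arden 2, Eskel 9.
Jefferson: Farrow 10, Arden 1, Eskel 10.
Eskel gets 9 under Hamilton and 10 under Jefferson.

9 and 10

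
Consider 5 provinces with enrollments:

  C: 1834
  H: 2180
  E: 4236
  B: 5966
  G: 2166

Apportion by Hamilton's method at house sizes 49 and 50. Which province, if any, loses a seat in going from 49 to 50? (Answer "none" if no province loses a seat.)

At 49 seats: C 5, H 7, E 13, B 18, G 6.
At 50 seats: C 5, H 7, E 13, B 18, G 7.
No province's allocation decreased.

none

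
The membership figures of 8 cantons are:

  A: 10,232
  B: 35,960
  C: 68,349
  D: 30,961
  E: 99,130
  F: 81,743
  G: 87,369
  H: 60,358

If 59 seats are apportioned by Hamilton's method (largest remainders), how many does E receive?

The standard divisor is 474102/59 ≈ 8035.627.
Standard quotas: A 1.2733, B 4.4751, C 8.5057, D 3.8530, E 12.3363, F 10.1726, G 10.8727, H 7.5113.
Lower quotas: A 1, B 4, C 8, D 3, E 12, F 10, G 10, H 7 (sum 55, leaving 4 seats).
Remainders in descending order: G 0.8727, D 0.8530, H 0.5113, C 0.5057, B 0.4751, E 0.3363, A 0.2733, F 0.1726.
Largest remainders: G, D, H, C receive the extra seats.
E receives 12.

12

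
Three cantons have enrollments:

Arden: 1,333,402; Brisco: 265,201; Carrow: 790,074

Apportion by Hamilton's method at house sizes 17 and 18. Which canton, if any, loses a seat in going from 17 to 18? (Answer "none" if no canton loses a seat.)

none

At 17 seats: Arden 9, Brisco 2, Carrow 6.
At 18 seats: Arden 10, Brisco 2, Carrow 6.
No canton's allocation decreased.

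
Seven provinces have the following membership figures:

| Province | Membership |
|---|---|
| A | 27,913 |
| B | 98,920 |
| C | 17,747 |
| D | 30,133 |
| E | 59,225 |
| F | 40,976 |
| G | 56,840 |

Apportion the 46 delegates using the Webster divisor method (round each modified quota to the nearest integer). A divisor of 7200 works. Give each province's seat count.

With modified divisor 7200: modified quotas A 3.877, B 13.739, C 2.465, D 4.185, E 8.226, F 5.691, G 7.894.
Rounding to the nearest integer: A 4, B 14, C 2, D 4, E 8, F 6, G 8 (total 46).

A=4, B=14, C=2, D=4, E=8, F=6, G=8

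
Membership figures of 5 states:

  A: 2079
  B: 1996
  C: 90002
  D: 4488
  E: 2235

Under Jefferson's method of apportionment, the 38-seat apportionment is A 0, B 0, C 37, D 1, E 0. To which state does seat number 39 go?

C

Priority for the next seat is population ÷ (current seats + 1).
Priorities: A 2079.000, B 1996.000, C 2368.474, D 2244.000, E 2235.000.
Highest priority: C.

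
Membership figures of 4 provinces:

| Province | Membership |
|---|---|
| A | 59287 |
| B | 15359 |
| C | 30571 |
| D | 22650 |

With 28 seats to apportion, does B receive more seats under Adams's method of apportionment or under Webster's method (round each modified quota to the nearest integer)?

Adams: A 12, B 4, C 7, D 5.
Webster: A 13, B 3, C 7, D 5.
B gets 4 under Adams and 3 under Webster.

Adams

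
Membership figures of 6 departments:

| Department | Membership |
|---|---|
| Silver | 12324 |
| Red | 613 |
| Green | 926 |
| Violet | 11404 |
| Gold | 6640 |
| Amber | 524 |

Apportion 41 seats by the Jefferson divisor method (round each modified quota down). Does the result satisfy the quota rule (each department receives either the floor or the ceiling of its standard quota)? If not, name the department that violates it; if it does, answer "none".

none

Standard quotas: Silver 15.580, Red 0.775, Green 1.171, Violet 14.417, Gold 8.394, Amber 0.662.
Jefferson allocation: Silver 16, Red 0, Green 1, Violet 15, Gold 9, Amber 0.
Every allocation lies between the lower and upper quota.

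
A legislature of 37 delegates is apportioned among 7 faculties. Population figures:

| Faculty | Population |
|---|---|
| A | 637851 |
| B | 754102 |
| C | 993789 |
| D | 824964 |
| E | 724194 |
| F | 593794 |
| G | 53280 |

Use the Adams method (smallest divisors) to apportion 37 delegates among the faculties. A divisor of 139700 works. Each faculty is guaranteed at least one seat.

A 5, B 6, C 8, D 6, E 6, F 5, G 1

With modified divisor 139700: modified quotas A 4.566, B 5.398, C 7.114, D 5.905, E 5.184, F 4.250, G 0.381.
Rounding up: A 5, B 6, C 8, D 6, E 6, F 5, G 1 (total 37).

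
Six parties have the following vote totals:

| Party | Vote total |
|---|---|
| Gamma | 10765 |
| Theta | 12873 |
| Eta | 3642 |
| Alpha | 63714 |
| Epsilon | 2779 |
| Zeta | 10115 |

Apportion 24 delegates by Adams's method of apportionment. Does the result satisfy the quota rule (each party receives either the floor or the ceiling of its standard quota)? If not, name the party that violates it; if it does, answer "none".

Standard quotas: Gamma 2.487, Theta 2.974, Eta 0.841, Alpha 14.719, Epsilon 0.642, Zeta 2.337.
Adams allocation: Gamma 3, Theta 3, Eta 1, Alpha 13, Epsilon 1, Zeta 3.
Alpha has quota 14.719 (lower 14, upper 15) but receives 13 — outside the quota interval.

Alpha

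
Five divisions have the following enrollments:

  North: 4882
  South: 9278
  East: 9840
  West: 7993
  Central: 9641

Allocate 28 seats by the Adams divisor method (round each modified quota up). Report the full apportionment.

Standard divisor 41634/28 ≈ 1486.929; standard quotas: North 3.283, South 6.240, East 6.618, West 5.376, Central 6.484.
Rounding up gives 4, 7, 7, 6, 7 = 31 seats, so the divisor must be adjusted.
With modified divisor 1612.98: modified quotas North 3.027, South 5.752, East 6.101, West 4.955, Central 5.977.
Rounding up: North 4, South 6, East 7, West 5, Central 6 (total 28).

North=4, South=6, East=7, West=5, Central=6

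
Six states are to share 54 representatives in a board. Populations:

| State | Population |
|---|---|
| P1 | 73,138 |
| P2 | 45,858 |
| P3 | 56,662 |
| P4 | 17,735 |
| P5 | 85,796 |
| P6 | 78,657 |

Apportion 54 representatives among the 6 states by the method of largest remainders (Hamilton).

P1: 11; P2: 7; P3: 8; P4: 3; P5: 13; P6: 12

Total 357846; standard divisor 357846/54 ≈ 6626.778.
Standard quotas: P1 11.0367, P2 6.9201, P3 8.5505, P4 2.6763, P5 12.9469, P6 11.8696.
Lower quotas: P1 11, P2 6, P3 8, P4 2, P5 12, P6 11 (sum 50, leaving 4 seats).
Remainders in descending order: P5 0.9469, P2 0.9201, P6 0.8696, P4 0.6763, P3 0.5505, P1 0.0367.
The surplus seats go to P5, P2, P6, P4.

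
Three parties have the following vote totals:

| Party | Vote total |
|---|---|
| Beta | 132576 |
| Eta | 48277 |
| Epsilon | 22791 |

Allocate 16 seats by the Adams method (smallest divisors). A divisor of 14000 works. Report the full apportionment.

With modified divisor 14000: modified quotas Beta 9.470, Eta 3.448, Epsilon 1.628.
Rounding up: Beta 10, Eta 4, Epsilon 2 (total 16).

Beta=10, Eta=4, Epsilon=2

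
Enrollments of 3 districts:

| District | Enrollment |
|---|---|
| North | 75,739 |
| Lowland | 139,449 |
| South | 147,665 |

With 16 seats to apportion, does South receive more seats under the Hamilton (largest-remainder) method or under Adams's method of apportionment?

Hamilton

Hamilton: North 3, Lowland 6, South 7.
Adams: North 4, Lowland 6, South 6.
South gets 7 under Hamilton and 6 under Adams.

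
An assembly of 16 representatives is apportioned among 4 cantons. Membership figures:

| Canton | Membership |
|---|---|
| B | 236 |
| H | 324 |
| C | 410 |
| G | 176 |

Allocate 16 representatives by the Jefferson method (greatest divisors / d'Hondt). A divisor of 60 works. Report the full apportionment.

B 3, H 5, C 6, G 2

With modified divisor 60: modified quotas B 3.933, H 5.400, C 6.833, G 2.933.
Rounding down: B 3, H 5, C 6, G 2 (total 16).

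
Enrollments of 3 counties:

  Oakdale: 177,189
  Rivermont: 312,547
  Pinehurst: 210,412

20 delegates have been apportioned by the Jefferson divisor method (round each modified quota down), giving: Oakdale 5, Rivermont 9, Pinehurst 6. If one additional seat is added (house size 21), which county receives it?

Priority for the next seat is population ÷ (current seats + 1).
Priorities: Oakdale 29531.500, Rivermont 31254.700, Pinehurst 30058.857.
Highest priority: Rivermont.

Rivermont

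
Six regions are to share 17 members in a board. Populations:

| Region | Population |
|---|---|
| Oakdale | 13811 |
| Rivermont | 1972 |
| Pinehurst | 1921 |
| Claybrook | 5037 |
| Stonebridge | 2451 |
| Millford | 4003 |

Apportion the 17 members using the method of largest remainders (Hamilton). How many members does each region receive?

Oakdale=8, Rivermont=1, Pinehurst=1, Claybrook=3, Stonebridge=2, Millford=2

Total 29195; standard divisor 29195/17 ≈ 1717.353.
Standard quotas: Oakdale 8.0420, Rivermont 1.1483, Pinehurst 1.1186, Claybrook 2.9330, Stonebridge 1.4272, Millford 2.3309.
Lower quotas: Oakdale 8, Rivermont 1, Pinehurst 1, Claybrook 2, Stonebridge 1, Millford 2 (sum 15, leaving 2 seats).
Remainders in descending order: Claybrook 0.9330, Stonebridge 0.4272, Millford 0.3309, Rivermont 0.1483, Pinehurst 0.1186, Oakdale 0.0420.
Largest remainders: Claybrook, Stonebridge receive the extra seats.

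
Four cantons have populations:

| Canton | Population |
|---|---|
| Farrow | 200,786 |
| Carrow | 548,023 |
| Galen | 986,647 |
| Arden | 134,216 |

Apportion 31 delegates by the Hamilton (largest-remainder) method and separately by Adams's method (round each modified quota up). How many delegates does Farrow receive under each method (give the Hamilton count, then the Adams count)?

Hamilton: Farrow 3, Carrow 9, Galen 17, Arden 2.
Adams: Farrow 4, Carrow 9, Galen 15, Arden 3.
Farrow gets 3 under Hamilton and 4 under Adams.

3 and 4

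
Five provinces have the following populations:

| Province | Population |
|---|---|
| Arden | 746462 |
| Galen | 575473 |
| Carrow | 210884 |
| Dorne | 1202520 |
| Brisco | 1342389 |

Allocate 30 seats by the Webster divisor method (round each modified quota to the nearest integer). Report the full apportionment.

Arden: 5; Galen: 4; Carrow: 2; Dorne: 9; Brisco: 10

Standard divisor 4077728/30 ≈ 135924.267; standard quotas: Arden 5.492, Galen 4.234, Carrow 1.551, Dorne 8.847, Brisco 9.876.
Rounding to the nearest integer gives Arden 5, Galen 4, Carrow 2, Dorne 9, Brisco 10 — total 30, matching the house size, so no adjustment is needed.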